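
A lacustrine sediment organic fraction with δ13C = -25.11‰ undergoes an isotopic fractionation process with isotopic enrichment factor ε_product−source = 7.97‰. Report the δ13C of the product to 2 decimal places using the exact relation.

Exactly, δ_product = (δ_source + 1000)·(ε/1000 + 1) − 1000.
δ_product = (-25.11 + 1000) × (7.97/1000 + 1) − 1000
δ_product = -17.340‰

-17.34‰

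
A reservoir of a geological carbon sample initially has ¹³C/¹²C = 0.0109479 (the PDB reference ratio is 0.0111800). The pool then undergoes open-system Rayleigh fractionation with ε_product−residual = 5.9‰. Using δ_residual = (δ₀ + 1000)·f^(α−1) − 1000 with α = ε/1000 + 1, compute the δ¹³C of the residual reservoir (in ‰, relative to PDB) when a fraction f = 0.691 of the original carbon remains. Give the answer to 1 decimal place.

δ₀ = (0.0109479/0.0111800 − 1)×1000 = (0.979240 − 1)×1000 = -20.760‰
α − 1 = ε/1000 = 0.0059
f^(α−1) = 0.691^(0.0059) = 0.997822
δ_res = (-20.760 + 1000) × 0.997822 − 1000 = 977.107 − 1000 = -22.89‰

-22.9‰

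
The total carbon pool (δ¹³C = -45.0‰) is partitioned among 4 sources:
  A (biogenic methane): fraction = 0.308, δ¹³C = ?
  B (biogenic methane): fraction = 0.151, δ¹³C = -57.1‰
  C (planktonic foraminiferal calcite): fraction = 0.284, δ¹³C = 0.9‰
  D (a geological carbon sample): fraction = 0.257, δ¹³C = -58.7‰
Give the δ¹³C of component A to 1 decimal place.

-70.0‰

Isotope mass balance: δ_bulk = Σ fᵢ·δᵢ.
-45.0 = 0.308×δ_A + 0.151×(-57.1) + 0.284×(0.9) + 0.257×(-58.7)
0.308·δ_A = -45.0 − (-23.452) = -21.548
δ_A = -21.548 / 0.308 = -69.96‰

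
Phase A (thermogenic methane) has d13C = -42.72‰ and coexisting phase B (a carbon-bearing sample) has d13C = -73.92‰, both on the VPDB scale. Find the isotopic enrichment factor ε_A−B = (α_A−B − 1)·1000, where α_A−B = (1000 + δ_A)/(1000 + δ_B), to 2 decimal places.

33.69‰

α_A−B = (1000 + -42.72) / (1000 + -73.92) = 957.28 / 926.08 = 1.033690
ε_A−B = (1.033690 − 1) × 1000 = 33.690‰
(The approximation ε ≈ δ_A − δ_B would give 31.20‰.)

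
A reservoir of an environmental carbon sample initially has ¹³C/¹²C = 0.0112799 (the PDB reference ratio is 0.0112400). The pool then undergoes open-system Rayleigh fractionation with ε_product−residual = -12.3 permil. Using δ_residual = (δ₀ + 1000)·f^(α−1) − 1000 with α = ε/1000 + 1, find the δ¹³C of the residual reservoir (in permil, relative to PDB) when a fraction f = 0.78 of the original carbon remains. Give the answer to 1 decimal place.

6.6 permil

δ₀ = (0.0112799/0.0112400 − 1)×1000 = (1.003550 − 1)×1000 = 3.550 permil
α − 1 = ε/1000 = -0.0123
f^(α−1) = 0.78^(-0.0123) = 1.003061
δ_res = (3.550 + 1000) × 1.003061 − 1000 = 1006.621 − 1000 = 6.62 permil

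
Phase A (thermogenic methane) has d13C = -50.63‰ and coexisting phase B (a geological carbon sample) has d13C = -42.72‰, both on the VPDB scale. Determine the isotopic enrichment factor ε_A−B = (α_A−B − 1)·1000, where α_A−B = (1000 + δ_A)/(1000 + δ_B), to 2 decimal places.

α_A−B = (1000 + -50.63) / (1000 + -42.72) = 949.37 / 957.28 = 0.991737
ε_A−B = (0.991737 − 1) × 1000 = -8.263‰
(The approximation ε ≈ δ_A − δ_B would give -7.91‰.)

-8.26‰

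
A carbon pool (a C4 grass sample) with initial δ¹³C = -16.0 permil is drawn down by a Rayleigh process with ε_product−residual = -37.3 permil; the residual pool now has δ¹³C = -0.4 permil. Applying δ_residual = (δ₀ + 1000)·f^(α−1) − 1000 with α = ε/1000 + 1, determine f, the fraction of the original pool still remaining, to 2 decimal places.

α − 1 = ε/1000 = -0.0373
(δ_res + 1000)/(δ₀ + 1000) = (-0.4 + 1000)/(-16.0 + 1000) = 999.6/984.0 = 1.015854
f = 1.015854^(1/-0.0373) = exp(ln(1.015854)/-0.0373) = exp(0.01573/-0.0373)
f = exp(-0.4217) = 0.6559

0.66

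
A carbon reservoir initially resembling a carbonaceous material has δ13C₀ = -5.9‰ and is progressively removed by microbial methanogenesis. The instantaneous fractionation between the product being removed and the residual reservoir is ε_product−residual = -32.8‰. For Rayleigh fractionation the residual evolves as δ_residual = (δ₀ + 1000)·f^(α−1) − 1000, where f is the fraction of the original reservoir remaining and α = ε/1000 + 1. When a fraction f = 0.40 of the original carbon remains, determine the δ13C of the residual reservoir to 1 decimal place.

Rayleigh residual: δ_res = (δ₀ + 1000)·f^(α−1) − 1000
α = ε/1000 + 1 = 0.96720, so α − 1 = -0.03280
f^(α−1) = 0.40^(-0.03280) = 1.030511
δ_res = (-5.9 + 1000) × 1.030511 − 1000 = 1024.431 − 1000 = 24.43‰

24.4‰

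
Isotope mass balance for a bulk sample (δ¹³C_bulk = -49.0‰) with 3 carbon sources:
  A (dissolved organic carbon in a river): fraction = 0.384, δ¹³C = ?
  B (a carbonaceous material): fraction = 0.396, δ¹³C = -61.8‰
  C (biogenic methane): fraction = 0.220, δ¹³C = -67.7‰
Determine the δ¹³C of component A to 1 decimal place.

-25.1‰

Isotope mass balance: δ_bulk = Σ fᵢ·δᵢ.
-49.0 = 0.384×δ_A + 0.396×(-61.8) + 0.220×(-67.7)
0.384·δ_A = -49.0 − (-39.367) = -9.633
δ_A = -9.633 / 0.384 = -25.09‰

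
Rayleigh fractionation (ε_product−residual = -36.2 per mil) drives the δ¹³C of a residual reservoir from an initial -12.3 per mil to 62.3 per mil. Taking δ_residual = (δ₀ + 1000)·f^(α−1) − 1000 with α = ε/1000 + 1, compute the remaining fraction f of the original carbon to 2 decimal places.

α − 1 = ε/1000 = -0.0362
(δ_res + 1000)/(δ₀ + 1000) = (62.3 + 1000)/(-12.3 + 1000) = 1062.3/987.7 = 1.075529
f = 1.075529^(1/-0.0362) = exp(ln(1.075529)/-0.0362) = exp(0.07281/-0.0362)
f = exp(-2.0114) = 0.1338

0.13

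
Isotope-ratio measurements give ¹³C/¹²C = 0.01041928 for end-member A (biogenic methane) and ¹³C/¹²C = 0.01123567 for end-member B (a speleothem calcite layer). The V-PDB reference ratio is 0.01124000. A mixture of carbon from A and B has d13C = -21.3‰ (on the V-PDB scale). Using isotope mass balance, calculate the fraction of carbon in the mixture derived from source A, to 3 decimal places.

δ_A = (0.01041928/0.01124000 − 1)×1000 = (0.926982 − 1)×1000 = -73.018‰
δ_B = (0.01123567/0.01124000 − 1)×1000 = (0.999615 − 1)×1000 = -0.385‰
f_A = (δ_mix − δ_B)/(δ_A − δ_B) = (-21.3 − (-0.385))/(-73.018 − (-0.385))
f_A = -20.915 / -72.633 = 0.2880

0.288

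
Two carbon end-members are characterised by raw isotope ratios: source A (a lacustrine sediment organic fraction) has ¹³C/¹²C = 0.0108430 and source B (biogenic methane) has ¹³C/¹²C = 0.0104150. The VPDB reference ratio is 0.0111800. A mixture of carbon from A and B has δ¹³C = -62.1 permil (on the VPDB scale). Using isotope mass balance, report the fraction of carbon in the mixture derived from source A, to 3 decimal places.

δ_A = (0.0108430/0.0111800 − 1)×1000 = (0.969857 − 1)×1000 = -30.143 permil
δ_B = (0.0104150/0.0111800 − 1)×1000 = (0.931574 − 1)×1000 = -68.426 permil
f_A = (δ_mix − δ_B)/(δ_A − δ_B) = (-62.1 − (-68.426))/(-30.143 − (-68.426))
f_A = 6.326 / 38.283 = 0.1652

0.165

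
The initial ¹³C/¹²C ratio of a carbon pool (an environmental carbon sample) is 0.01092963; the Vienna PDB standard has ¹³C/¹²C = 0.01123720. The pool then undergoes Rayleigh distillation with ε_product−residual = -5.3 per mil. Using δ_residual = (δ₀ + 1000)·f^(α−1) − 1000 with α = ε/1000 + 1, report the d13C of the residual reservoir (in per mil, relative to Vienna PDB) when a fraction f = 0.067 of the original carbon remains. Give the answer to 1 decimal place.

δ₀ = (0.01092963/0.01123720 − 1)×1000 = (0.972629 − 1)×1000 = -27.371 per mil
α − 1 = ε/1000 = -0.0053
f^(α−1) = 0.067^(-0.0053) = 1.014429
δ_res = (-27.371 + 1000) × 1.014429 − 1000 = 986.664 − 1000 = -13.34 per mil

-13.3 per mil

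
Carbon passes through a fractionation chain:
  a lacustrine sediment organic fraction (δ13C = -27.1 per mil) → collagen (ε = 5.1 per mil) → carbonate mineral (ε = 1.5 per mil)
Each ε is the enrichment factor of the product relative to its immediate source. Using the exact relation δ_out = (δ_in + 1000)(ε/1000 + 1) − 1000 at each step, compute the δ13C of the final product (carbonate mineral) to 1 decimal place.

-20.7 per mil

step 1: δ = (-27.10 + 1000)·(5.1/1000 + 1) − 1000 = -22.14 per mil
step 2: δ = (-22.14 + 1000)·(1.5/1000 + 1) − 1000 = -20.67 per mil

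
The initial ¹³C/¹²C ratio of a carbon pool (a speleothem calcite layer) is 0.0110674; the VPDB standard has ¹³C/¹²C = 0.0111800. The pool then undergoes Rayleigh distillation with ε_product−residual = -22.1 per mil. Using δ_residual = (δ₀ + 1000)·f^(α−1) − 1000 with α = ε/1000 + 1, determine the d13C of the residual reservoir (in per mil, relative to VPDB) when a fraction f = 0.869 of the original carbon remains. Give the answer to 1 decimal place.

δ₀ = (0.0110674/0.0111800 − 1)×1000 = (0.989928 − 1)×1000 = -10.072 per mil
α − 1 = ε/1000 = -0.0221
f^(α−1) = 0.869^(-0.0221) = 1.003108
δ_res = (-10.072 + 1000) × 1.003108 − 1000 = 993.005 − 1000 = -6.99 per mil

-7.0 per mil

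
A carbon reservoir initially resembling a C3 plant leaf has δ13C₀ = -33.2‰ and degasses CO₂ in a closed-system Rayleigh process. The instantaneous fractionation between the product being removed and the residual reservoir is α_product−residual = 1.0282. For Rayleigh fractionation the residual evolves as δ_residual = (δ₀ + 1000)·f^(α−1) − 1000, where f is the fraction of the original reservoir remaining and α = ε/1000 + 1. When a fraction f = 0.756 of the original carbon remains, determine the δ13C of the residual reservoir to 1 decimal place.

-40.8‰

Rayleigh residual: δ_res = (δ₀ + 1000)·f^(α−1) − 1000
α − 1 = 0.02820
f^(α−1) = 0.756^(0.02820) = 0.992143
δ_res = (-33.2 + 1000) × 0.992143 − 1000 = 959.204 − 1000 = -40.80‰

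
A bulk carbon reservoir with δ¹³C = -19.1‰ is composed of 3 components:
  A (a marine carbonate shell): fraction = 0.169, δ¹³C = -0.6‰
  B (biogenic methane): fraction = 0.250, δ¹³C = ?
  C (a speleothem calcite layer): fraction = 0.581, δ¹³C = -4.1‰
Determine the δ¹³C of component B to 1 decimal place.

Isotope mass balance: δ_bulk = Σ fᵢ·δᵢ.
-19.1 = 0.169×(-0.6) + 0.250×δ_B + 0.581×(-4.1)
0.250·δ_B = -19.1 − (-2.483) = -16.617
δ_B = -16.617 / 0.250 = -66.47‰

-66.5‰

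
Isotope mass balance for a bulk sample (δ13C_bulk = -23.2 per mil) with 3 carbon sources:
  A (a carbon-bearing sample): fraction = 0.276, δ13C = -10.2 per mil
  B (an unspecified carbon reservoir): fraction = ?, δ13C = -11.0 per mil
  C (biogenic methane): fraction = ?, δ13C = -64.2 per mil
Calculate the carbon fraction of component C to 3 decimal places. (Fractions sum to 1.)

Let f_C and f_B be the unknown fractions; fractions sum to 1 so f_C + f_B = 0.724.
Mass balance: Σ fᵢ·δᵢ = δ_bulk ⇒ f_C·(-64.2) + f_B·(-11.0) = -23.2 − (-2.815) = -20.385
Substitute f_B = 0.724 − f_C:
f_C·(-64.2 − -11.0) = -20.385 − 0.724×(-11.0) = -12.421
f_C = -12.421 / -53.2 = 0.2335

0.233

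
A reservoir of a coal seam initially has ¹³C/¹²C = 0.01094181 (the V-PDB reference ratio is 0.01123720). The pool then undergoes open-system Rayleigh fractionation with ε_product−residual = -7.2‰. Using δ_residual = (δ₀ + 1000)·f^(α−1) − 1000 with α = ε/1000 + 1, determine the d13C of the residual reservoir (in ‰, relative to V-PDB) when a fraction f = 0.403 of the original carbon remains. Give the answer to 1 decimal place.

-19.9‰

δ₀ = (0.01094181/0.01123720 − 1)×1000 = (0.973713 − 1)×1000 = -26.287‰
α − 1 = ε/1000 = -0.0072
f^(α−1) = 0.403^(-0.0072) = 1.006565
δ_res = (-26.287 + 1000) × 1.006565 − 1000 = 980.106 − 1000 = -19.89‰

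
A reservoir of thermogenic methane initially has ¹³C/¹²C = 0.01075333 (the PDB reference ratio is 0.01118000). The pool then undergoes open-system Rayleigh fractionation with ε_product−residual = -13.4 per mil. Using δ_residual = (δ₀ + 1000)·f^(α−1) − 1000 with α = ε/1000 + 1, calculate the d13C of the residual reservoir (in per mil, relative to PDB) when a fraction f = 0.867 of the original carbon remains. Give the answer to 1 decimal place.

-36.3 per mil

δ₀ = (0.01075333/0.01118000 − 1)×1000 = (0.961836 − 1)×1000 = -38.164 per mil
α − 1 = ε/1000 = -0.0134
f^(α−1) = 0.867^(-0.0134) = 1.001914
δ_res = (-38.164 + 1000) × 1.001914 − 1000 = 963.677 − 1000 = -36.32 per mil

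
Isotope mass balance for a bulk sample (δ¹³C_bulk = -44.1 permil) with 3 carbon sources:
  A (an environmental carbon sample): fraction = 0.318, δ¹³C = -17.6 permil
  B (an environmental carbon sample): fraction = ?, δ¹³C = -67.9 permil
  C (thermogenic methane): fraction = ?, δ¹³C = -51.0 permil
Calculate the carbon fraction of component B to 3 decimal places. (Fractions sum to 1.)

0.220

Let f_B and f_C be the unknown fractions; fractions sum to 1 so f_B + f_C = 0.682.
Mass balance: Σ fᵢ·δᵢ = δ_bulk ⇒ f_B·(-67.9) + f_C·(-51.0) = -44.1 − (-5.597) = -38.503
Substitute f_C = 0.682 − f_B:
f_B·(-67.9 − -51.0) = -38.503 − 0.682×(-51.0) = -3.721
f_B = -3.721 / -16.9 = 0.2202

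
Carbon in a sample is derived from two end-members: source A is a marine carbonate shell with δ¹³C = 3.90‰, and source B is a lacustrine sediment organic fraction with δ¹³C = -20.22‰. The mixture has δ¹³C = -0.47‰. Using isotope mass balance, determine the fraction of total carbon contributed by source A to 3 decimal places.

δ_mix = f_A·δ_A + (1 − f_A)·δ_B  ⇒  f_A = (δ_mix − δ_B)/(δ_A − δ_B)
f_A = (-0.47 − (-20.22)) / (3.90 − (-20.22))
f_A = 19.75 / 24.12 = 0.8188

0.819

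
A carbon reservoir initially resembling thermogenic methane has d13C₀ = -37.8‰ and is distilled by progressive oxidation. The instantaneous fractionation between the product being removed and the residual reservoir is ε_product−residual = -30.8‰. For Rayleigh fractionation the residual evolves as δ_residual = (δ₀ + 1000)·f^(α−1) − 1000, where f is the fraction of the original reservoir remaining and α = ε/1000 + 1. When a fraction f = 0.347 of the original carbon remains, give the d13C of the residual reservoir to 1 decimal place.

Rayleigh residual: δ_res = (δ₀ + 1000)·f^(α−1) − 1000
α = ε/1000 + 1 = 0.96920, so α − 1 = -0.03080
f^(α−1) = 0.347^(-0.03080) = 1.033137
δ_res = (-37.8 + 1000) × 1.033137 − 1000 = 994.084 − 1000 = -5.92‰

-5.9‰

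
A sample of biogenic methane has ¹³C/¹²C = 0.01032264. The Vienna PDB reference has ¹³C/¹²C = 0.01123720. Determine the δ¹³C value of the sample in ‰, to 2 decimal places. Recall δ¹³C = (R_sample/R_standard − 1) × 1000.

-81.39‰

δ¹³C = (R_sample / R_standard − 1) × 1000
R_sample / R_standard = 0.01032264 / 0.01123720 = 0.918613
δ¹³C = (0.918613 − 1) × 1000 = -81.387‰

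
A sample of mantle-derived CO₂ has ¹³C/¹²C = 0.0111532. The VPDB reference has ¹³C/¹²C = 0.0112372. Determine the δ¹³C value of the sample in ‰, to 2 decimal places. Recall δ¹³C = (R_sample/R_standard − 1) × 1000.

δ¹³C = (R_sample / R_standard − 1) × 1000
R_sample / R_standard = 0.0111532 / 0.0112372 = 0.992525
δ¹³C = (0.992525 − 1) × 1000 = -7.475‰

-7.48‰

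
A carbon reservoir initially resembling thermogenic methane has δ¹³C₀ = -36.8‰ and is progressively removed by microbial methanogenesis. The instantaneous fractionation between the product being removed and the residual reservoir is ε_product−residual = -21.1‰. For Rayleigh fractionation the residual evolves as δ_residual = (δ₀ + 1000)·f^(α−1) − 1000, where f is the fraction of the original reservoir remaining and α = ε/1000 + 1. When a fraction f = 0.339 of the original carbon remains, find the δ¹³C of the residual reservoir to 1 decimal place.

Rayleigh residual: δ_res = (δ₀ + 1000)·f^(α−1) − 1000
α = ε/1000 + 1 = 0.97890, so α − 1 = -0.02110
f^(α−1) = 0.339^(-0.02110) = 1.023088
δ_res = (-36.8 + 1000) × 1.023088 − 1000 = 985.438 − 1000 = -14.56‰

-14.6‰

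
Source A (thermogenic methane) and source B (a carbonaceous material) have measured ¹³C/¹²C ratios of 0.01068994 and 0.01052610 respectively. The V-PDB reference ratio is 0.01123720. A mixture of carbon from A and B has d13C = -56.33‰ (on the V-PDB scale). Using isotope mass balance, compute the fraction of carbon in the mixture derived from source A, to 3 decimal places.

δ_A = (0.01068994/0.01123720 − 1)×1000 = (0.951299 − 1)×1000 = -48.701‰
δ_B = (0.01052610/0.01123720 − 1)×1000 = (0.936719 − 1)×1000 = -63.281‰
f_A = (δ_mix − δ_B)/(δ_A − δ_B) = (-56.33 − (-63.281))/(-48.701 − (-63.281))
f_A = 6.951 / 14.580 = 0.4767

0.477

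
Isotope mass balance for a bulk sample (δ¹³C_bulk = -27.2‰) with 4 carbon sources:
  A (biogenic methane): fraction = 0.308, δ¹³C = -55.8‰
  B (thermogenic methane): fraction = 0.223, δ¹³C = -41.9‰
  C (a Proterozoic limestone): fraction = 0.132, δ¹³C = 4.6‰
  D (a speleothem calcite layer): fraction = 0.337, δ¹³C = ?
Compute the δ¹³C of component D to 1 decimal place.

-3.8‰

Isotope mass balance: δ_bulk = Σ fᵢ·δᵢ.
-27.2 = 0.308×(-55.8) + 0.223×(-41.9) + 0.132×(4.6) + 0.337×δ_D
0.337·δ_D = -27.2 − (-25.923) = -1.277
δ_D = -1.277 / 0.337 = -3.79‰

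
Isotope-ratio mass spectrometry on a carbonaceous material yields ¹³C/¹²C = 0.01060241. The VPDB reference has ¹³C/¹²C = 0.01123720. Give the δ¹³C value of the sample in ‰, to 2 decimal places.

δ¹³C = (R_sample / R_standard − 1) × 1000
R_sample / R_standard = 0.01060241 / 0.01123720 = 0.943510
δ¹³C = (0.943510 − 1) × 1000 = -56.490‰

-56.49‰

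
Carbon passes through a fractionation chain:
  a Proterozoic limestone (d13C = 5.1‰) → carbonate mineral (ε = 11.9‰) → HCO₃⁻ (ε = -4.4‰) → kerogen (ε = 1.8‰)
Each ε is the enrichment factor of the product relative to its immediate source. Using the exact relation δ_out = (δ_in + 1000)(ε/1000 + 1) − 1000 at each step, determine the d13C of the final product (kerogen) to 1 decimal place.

14.4‰

step 1: δ = (5.10 + 1000)·(11.9/1000 + 1) − 1000 = 17.06‰
step 2: δ = (17.06 + 1000)·(-4.4/1000 + 1) − 1000 = 12.59‰
step 3: δ = (12.59 + 1000)·(1.8/1000 + 1) − 1000 = 14.41‰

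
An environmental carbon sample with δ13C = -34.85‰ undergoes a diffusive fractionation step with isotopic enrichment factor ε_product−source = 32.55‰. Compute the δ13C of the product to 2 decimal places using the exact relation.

To first order, δ_product ≈ δ_source + ε = -2.30‰.
Exactly, δ_product = (δ_source + 1000)·(ε/1000 + 1) − 1000.
δ_product = (-34.85 + 1000) × (32.55/1000 + 1) − 1000
δ_product = -3.434‰

-3.43‰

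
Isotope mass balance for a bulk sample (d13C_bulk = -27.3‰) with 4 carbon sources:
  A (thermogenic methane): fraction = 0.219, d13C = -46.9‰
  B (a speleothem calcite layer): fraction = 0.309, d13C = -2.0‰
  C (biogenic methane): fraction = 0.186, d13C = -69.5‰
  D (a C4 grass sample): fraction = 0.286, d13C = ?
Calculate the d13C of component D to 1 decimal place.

Isotope mass balance: δ_bulk = Σ fᵢ·δᵢ.
-27.3 = 0.219×(-46.9) + 0.309×(-2.0) + 0.186×(-69.5) + 0.286×δ_D
0.286·δ_D = -27.3 − (-23.816) = -3.484
δ_D = -3.484 / 0.286 = -12.18‰

-12.2‰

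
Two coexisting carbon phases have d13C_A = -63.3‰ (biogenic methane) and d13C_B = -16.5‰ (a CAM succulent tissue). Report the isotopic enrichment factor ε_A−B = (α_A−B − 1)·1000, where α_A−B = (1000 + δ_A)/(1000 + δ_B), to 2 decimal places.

α_A−B = (1000 + -63.3) / (1000 + -16.5) = 936.7 / 983.5 = 0.952415
ε_A−B = (0.952415 − 1) × 1000 = -47.585‰
(The approximation ε ≈ δ_A − δ_B would give -46.8‰.)

-47.59‰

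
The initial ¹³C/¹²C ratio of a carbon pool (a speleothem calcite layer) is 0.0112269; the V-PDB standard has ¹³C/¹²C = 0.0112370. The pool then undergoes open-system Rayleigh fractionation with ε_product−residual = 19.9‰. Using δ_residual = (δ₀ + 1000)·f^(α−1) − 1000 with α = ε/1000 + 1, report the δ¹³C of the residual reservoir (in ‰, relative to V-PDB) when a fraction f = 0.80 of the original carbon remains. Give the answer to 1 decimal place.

-5.3‰

δ₀ = (0.0112269/0.0112370 − 1)×1000 = (0.999101 − 1)×1000 = -0.899‰
α − 1 = ε/1000 = 0.0199
f^(α−1) = 0.80^(0.0199) = 0.995569
δ_res = (-0.899 + 1000) × 0.995569 − 1000 = 994.674 − 1000 = -5.33‰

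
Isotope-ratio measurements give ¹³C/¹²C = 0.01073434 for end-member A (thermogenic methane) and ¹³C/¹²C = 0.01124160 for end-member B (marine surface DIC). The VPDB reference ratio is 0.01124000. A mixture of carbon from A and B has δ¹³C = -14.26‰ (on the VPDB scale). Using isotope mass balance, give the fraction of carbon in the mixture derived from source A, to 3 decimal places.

0.319

δ_A = (0.01073434/0.01124000 − 1)×1000 = (0.955012 − 1)×1000 = -44.988‰
δ_B = (0.01124160/0.01124000 − 1)×1000 = (1.000142 − 1)×1000 = 0.142‰
f_A = (δ_mix − δ_B)/(δ_A − δ_B) = (-14.26 − (0.142))/(-44.988 − (0.142))
f_A = -14.402 / -45.130 = 0.3191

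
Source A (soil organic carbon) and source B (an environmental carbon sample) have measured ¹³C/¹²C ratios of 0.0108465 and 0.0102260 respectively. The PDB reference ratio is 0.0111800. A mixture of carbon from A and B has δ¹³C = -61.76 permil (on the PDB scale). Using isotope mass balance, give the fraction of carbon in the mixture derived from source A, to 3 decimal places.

0.425

δ_A = (0.0108465/0.0111800 − 1)×1000 = (0.970170 − 1)×1000 = -29.830 permil
δ_B = (0.0102260/0.0111800 − 1)×1000 = (0.914669 − 1)×1000 = -85.331 permil
f_A = (δ_mix − δ_B)/(δ_A − δ_B) = (-61.76 − (-85.331))/(-29.830 − (-85.331))
f_A = 23.571 / 55.501 = 0.4247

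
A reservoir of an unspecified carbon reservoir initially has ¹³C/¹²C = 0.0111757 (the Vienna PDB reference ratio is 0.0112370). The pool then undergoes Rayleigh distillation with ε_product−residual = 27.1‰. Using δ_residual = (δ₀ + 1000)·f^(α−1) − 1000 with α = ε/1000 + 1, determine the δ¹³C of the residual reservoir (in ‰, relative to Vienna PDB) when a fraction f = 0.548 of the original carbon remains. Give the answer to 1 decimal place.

-21.5‰

δ₀ = (0.0111757/0.0112370 − 1)×1000 = (0.994545 − 1)×1000 = -5.455‰
α − 1 = ε/1000 = 0.0271
f^(α−1) = 0.548^(0.0271) = 0.983832
δ_res = (-5.455 + 1000) × 0.983832 − 1000 = 978.465 − 1000 = -21.53‰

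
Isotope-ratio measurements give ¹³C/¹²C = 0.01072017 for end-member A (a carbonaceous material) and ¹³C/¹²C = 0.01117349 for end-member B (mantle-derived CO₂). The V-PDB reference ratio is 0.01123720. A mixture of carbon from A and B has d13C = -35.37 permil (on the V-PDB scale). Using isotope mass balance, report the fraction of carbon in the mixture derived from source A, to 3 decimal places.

δ_A = (0.01072017/0.01123720 − 1)×1000 = (0.953989 − 1)×1000 = -46.011 permil
δ_B = (0.01117349/0.01123720 − 1)×1000 = (0.994330 − 1)×1000 = -5.670 permil
f_A = (δ_mix − δ_B)/(δ_A − δ_B) = (-35.37 − (-5.670))/(-46.011 − (-5.670))
f_A = -29.700 / -40.341 = 0.7362

0.736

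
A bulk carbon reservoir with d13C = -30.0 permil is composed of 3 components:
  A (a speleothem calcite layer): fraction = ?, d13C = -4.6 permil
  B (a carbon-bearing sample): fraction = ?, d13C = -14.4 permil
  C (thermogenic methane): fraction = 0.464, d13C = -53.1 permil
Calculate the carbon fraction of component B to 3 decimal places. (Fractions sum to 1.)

Let f_B and f_A be the unknown fractions; fractions sum to 1 so f_B + f_A = 0.536.
Mass balance: Σ fᵢ·δᵢ = δ_bulk ⇒ f_B·(-14.4) + f_A·(-4.6) = -30.0 − (-24.638) = -5.362
Substitute f_A = 0.536 − f_B:
f_B·(-14.4 − -4.6) = -5.362 − 0.536×(-4.6) = -2.896
f_B = -2.896 / -9.8 = 0.2955

0.296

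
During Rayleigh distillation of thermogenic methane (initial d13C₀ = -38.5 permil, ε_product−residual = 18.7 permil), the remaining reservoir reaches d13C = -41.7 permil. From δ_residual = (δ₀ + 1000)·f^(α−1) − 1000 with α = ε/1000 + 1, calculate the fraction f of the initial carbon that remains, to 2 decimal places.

α − 1 = ε/1000 = 0.0187
(δ_res + 1000)/(δ₀ + 1000) = (-41.7 + 1000)/(-38.5 + 1000) = 958.3/961.5 = 0.996672
f = 0.996672^(1/0.0187) = exp(ln(0.996672)/0.0187) = exp(-0.00333/0.0187)
f = exp(-0.1783) = 0.8367

0.84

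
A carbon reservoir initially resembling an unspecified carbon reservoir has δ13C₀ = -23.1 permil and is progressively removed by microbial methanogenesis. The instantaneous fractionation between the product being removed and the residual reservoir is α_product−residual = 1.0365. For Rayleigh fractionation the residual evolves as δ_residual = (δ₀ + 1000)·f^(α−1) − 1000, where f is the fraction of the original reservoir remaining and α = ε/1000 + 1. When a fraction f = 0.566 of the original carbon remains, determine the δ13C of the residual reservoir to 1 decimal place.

Rayleigh residual: δ_res = (δ₀ + 1000)·f^(α−1) − 1000
α − 1 = 0.03650
f^(α−1) = 0.566^(0.03650) = 0.979440
δ_res = (-23.1 + 1000) × 0.979440 − 1000 = 956.815 − 1000 = -43.19 permil

-43.2 permil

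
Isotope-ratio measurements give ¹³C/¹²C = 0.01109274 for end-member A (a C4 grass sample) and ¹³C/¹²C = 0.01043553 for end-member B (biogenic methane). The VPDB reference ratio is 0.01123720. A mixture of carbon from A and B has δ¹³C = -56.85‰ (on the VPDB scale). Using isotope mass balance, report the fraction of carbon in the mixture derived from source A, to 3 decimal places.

0.248

δ_A = (0.01109274/0.01123720 − 1)×1000 = (0.987144 − 1)×1000 = -12.856‰
δ_B = (0.01043553/0.01123720 − 1)×1000 = (0.928659 − 1)×1000 = -71.341‰
f_A = (δ_mix − δ_B)/(δ_A − δ_B) = (-56.85 − (-71.341))/(-12.856 − (-71.341))
f_A = 14.491 / 58.485 = 0.2478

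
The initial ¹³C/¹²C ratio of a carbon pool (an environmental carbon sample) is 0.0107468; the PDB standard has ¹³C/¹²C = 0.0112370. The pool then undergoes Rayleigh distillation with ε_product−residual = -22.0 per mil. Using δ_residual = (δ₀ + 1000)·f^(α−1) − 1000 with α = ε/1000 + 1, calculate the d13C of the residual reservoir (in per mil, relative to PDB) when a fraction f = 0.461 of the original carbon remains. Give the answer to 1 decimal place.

-27.2 per mil

δ₀ = (0.0107468/0.0112370 − 1)×1000 = (0.956376 − 1)×1000 = -43.624 per mil
α − 1 = ε/1000 = -0.0220
f^(α−1) = 0.461^(-0.0220) = 1.017182
δ_res = (-43.624 + 1000) × 1.017182 − 1000 = 972.809 − 1000 = -27.19 per mil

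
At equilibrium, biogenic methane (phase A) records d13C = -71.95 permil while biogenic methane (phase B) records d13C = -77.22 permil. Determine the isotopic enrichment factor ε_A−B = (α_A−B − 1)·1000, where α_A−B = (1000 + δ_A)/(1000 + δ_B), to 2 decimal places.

α_A−B = (1000 + -71.95) / (1000 + -77.22) = 928.05 / 922.78 = 1.005711
ε_A−B = (1.005711 − 1) × 1000 = 5.711 permil
(The approximation ε ≈ δ_A − δ_B would give 5.27 permil.)

5.71 permil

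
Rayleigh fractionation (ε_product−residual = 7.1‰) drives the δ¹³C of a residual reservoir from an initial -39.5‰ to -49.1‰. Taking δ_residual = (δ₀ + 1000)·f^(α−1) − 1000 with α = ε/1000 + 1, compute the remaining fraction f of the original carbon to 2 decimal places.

α − 1 = ε/1000 = 0.0071
(δ_res + 1000)/(δ₀ + 1000) = (-49.1 + 1000)/(-39.5 + 1000) = 950.9/960.5 = 0.990005
f = 0.990005^(1/0.0071) = exp(ln(0.990005)/0.0071) = exp(-0.01005/0.0071)
f = exp(-1.4148) = 0.2430

0.24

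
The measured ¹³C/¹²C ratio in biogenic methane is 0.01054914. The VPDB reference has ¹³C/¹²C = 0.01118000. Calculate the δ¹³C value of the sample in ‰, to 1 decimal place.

δ¹³C = (R_sample / R_standard − 1) × 1000
R_sample / R_standard = 0.01054914 / 0.01118000 = 0.943572
δ¹³C = (0.943572 − 1) × 1000 = -56.43‰

-56.4‰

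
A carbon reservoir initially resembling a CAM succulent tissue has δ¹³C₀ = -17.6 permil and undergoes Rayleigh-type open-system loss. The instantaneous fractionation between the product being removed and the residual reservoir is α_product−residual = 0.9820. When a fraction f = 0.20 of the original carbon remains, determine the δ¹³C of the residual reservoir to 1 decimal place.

Rayleigh residual: δ_res = (δ₀ + 1000)·f^(α−1) − 1000
α − 1 = -0.01800
f^(α−1) = 0.20^(-0.01800) = 1.029394
δ_res = (-17.6 + 1000) × 1.029394 − 1000 = 1011.276 − 1000 = 11.28 permil

11.3 permil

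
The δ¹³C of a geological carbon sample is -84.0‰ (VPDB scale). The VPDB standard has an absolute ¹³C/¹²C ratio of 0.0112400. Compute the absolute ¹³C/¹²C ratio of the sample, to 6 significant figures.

0.0102958

R_sample = R_standard × (δ¹³C/1000 + 1)
R_sample = 0.0112400 × (-84.0/1000 + 1) = 0.0112400 × 0.916000
R_sample = 0.0102958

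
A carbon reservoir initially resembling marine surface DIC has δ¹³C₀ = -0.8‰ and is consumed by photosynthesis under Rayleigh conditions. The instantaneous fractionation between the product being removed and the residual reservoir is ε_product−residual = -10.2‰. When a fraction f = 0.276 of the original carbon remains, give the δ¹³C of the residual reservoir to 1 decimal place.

12.4‰

Rayleigh residual: δ_res = (δ₀ + 1000)·f^(α−1) − 1000
α = ε/1000 + 1 = 0.98980, so α − 1 = -0.01020
f^(α−1) = 0.276^(-0.01020) = 1.013218
δ_res = (-0.8 + 1000) × 1.013218 − 1000 = 1012.407 − 1000 = 12.41‰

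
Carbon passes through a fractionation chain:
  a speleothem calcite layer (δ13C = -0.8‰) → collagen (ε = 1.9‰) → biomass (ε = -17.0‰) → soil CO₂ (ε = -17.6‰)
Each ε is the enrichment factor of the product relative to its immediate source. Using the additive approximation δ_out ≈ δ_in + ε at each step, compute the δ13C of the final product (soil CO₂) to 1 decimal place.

step 1: δ ≈ -0.8 + (1.9) = 1.1‰
step 2: δ ≈ 1.1 + (-17.0) = -15.9‰
step 3: δ ≈ -15.9 + (-17.6) = -33.5‰

-33.5‰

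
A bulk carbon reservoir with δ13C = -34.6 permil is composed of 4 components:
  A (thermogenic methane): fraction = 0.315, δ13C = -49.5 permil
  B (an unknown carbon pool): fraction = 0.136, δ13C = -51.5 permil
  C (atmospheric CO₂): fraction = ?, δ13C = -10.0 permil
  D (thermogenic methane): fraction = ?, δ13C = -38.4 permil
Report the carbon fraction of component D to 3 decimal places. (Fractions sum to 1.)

Let f_D and f_C be the unknown fractions; fractions sum to 1 so f_D + f_C = 0.549.
Mass balance: Σ fᵢ·δᵢ = δ_bulk ⇒ f_D·(-38.4) + f_C·(-10.0) = -34.6 − (-22.596) = -12.004
Substitute f_C = 0.549 − f_D:
f_D·(-38.4 − -10.0) = -12.004 − 0.549×(-10.0) = -6.514
f_D = -6.514 / -28.4 = 0.2293

0.229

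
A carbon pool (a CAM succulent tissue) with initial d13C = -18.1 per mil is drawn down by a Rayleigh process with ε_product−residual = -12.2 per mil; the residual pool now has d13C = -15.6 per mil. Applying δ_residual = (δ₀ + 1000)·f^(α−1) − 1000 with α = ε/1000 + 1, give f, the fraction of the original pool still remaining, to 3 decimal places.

0.812

α − 1 = ε/1000 = -0.0122
(δ_res + 1000)/(δ₀ + 1000) = (-15.6 + 1000)/(-18.1 + 1000) = 984.4/981.9 = 1.002546
f = 1.002546^(1/-0.0122) = exp(ln(1.002546)/-0.0122) = exp(0.00254/-0.0122)
f = exp(-0.2084) = 0.8119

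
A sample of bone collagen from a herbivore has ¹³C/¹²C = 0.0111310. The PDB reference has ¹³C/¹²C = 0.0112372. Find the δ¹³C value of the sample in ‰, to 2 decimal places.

-9.45‰

δ¹³C = (R_sample / R_standard − 1) × 1000
R_sample / R_standard = 0.0111310 / 0.0112372 = 0.990549
δ¹³C = (0.990549 − 1) × 1000 = -9.451‰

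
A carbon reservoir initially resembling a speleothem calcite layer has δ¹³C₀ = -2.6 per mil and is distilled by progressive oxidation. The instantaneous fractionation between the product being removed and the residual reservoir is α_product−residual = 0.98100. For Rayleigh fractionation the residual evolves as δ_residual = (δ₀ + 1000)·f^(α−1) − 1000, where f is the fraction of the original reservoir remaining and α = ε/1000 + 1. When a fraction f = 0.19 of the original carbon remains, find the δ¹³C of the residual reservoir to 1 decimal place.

29.4 per mil

Rayleigh residual: δ_res = (δ₀ + 1000)·f^(α−1) − 1000
α − 1 = -0.01900
f^(α−1) = 0.19^(-0.01900) = 1.032057
δ_res = (-2.6 + 1000) × 1.032057 − 1000 = 1029.374 − 1000 = 29.37 per mil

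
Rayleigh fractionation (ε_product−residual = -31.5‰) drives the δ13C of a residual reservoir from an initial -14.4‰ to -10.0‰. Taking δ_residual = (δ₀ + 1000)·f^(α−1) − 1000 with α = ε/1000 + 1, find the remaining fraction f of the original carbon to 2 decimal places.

α − 1 = ε/1000 = -0.0315
(δ_res + 1000)/(δ₀ + 1000) = (-10.0 + 1000)/(-14.4 + 1000) = 990.0/985.6 = 1.004464
f = 1.004464^(1/-0.0315) = exp(ln(1.004464)/-0.0315) = exp(0.00445/-0.0315)
f = exp(-0.1414) = 0.8681

0.87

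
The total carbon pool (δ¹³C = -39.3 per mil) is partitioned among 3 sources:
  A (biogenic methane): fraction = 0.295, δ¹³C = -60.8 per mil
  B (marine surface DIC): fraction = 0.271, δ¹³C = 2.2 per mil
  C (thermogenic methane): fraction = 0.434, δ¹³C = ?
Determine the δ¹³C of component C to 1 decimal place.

Isotope mass balance: δ_bulk = Σ fᵢ·δᵢ.
-39.3 = 0.295×(-60.8) + 0.271×(2.2) + 0.434×δ_C
0.434·δ_C = -39.3 − (-17.340) = -21.960
δ_C = -21.960 / 0.434 = -50.60 per mil

-50.6 per mil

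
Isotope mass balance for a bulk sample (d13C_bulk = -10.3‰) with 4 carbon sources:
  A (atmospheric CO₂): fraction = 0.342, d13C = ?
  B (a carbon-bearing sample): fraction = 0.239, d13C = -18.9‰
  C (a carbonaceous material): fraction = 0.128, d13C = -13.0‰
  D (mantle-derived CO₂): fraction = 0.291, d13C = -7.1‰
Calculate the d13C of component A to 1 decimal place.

-6.0‰

Isotope mass balance: δ_bulk = Σ fᵢ·δᵢ.
-10.3 = 0.342×δ_A + 0.239×(-18.9) + 0.128×(-13.0) + 0.291×(-7.1)
0.342·δ_A = -10.3 − (-8.247) = -2.053
δ_A = -2.053 / 0.342 = -6.00‰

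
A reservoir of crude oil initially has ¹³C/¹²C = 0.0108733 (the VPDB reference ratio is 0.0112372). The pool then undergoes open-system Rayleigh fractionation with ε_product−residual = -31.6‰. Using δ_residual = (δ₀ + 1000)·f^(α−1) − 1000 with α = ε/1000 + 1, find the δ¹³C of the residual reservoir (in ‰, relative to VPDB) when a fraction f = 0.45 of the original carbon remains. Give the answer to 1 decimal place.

δ₀ = (0.0108733/0.0112372 − 1)×1000 = (0.967616 − 1)×1000 = -32.384‰
α − 1 = ε/1000 = -0.0316
f^(α−1) = 0.45^(-0.0316) = 1.025554
δ_res = (-32.384 + 1000) × 1.025554 − 1000 = 992.343 − 1000 = -7.66‰

-7.7‰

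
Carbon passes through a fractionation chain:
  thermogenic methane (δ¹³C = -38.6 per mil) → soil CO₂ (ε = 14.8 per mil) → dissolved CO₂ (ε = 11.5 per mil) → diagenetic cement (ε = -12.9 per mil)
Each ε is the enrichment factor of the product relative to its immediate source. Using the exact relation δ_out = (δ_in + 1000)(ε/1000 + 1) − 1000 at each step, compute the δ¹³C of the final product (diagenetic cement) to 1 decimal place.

-25.9 per mil

step 1: δ = (-38.60 + 1000)·(14.8/1000 + 1) − 1000 = -24.37 per mil
step 2: δ = (-24.37 + 1000)·(11.5/1000 + 1) − 1000 = -13.15 per mil
step 3: δ = (-13.15 + 1000)·(-12.9/1000 + 1) − 1000 = -25.88 per mil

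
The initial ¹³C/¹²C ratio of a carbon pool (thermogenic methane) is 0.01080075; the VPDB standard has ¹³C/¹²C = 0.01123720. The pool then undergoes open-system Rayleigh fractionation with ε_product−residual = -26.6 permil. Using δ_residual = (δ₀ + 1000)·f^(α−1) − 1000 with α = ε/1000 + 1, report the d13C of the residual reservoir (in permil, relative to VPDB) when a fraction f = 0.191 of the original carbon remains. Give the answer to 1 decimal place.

δ₀ = (0.01080075/0.01123720 − 1)×1000 = (0.961160 − 1)×1000 = -38.840 permil
α − 1 = ε/1000 = -0.0266
f^(α−1) = 0.191^(-0.0266) = 1.045020
δ_res = (-38.840 + 1000) × 1.045020 − 1000 = 1004.431 − 1000 = 4.43 permil

4.4 permil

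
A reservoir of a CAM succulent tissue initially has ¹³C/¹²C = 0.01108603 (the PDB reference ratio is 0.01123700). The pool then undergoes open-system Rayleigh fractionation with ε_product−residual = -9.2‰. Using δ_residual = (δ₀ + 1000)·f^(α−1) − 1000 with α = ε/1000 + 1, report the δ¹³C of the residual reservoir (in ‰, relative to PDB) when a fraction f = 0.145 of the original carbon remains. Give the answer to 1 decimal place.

4.2‰

δ₀ = (0.01108603/0.01123700 − 1)×1000 = (0.986565 − 1)×1000 = -13.435‰
α − 1 = ε/1000 = -0.0092
f^(α−1) = 0.145^(-0.0092) = 1.017924
δ_res = (-13.435 + 1000) × 1.017924 − 1000 = 1004.248 − 1000 = 4.25‰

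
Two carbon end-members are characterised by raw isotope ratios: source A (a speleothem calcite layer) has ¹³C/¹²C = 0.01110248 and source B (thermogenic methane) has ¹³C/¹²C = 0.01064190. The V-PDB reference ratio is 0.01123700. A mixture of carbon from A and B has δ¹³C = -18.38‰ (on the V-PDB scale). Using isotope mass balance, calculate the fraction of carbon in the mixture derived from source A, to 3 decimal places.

0.844

δ_A = (0.01110248/0.01123700 − 1)×1000 = (0.988029 − 1)×1000 = -11.971‰
δ_B = (0.01064190/0.01123700 − 1)×1000 = (0.947041 − 1)×1000 = -52.959‰
f_A = (δ_mix − δ_B)/(δ_A − δ_B) = (-18.38 − (-52.959))/(-11.971 − (-52.959))
f_A = 34.579 / 40.988 = 0.8436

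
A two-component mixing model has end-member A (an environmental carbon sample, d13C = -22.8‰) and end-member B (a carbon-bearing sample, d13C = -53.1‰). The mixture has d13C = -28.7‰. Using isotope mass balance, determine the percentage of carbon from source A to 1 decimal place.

δ_mix = f_A·δ_A + (1 − f_A)·δ_B  ⇒  f_A = (δ_mix − δ_B)/(δ_A − δ_B)
f_A = (-28.7 − (-53.1)) / (-22.8 − (-53.1))
f_A = 24.4 / 30.3 = 0.8053

80.5%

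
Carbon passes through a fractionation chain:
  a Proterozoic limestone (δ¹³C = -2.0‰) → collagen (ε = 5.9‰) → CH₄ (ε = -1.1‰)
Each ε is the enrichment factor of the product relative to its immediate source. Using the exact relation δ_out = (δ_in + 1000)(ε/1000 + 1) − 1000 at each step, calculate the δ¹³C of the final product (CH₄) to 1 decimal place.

step 1: δ = (-2.00 + 1000)·(5.9/1000 + 1) − 1000 = 3.89‰
step 2: δ = (3.89 + 1000)·(-1.1/1000 + 1) − 1000 = 2.78‰

2.8‰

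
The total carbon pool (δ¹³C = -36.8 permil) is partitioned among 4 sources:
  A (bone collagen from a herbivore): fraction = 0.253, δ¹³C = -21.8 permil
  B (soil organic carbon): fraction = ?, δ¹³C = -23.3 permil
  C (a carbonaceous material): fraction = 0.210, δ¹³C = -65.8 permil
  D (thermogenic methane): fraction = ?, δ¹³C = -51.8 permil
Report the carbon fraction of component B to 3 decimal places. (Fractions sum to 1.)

0.363

Let f_B and f_D be the unknown fractions; fractions sum to 1 so f_B + f_D = 0.537.
Mass balance: Σ fᵢ·δᵢ = δ_bulk ⇒ f_B·(-23.3) + f_D·(-51.8) = -36.8 − (-19.333) = -17.467
Substitute f_D = 0.537 − f_B:
f_B·(-23.3 − -51.8) = -17.467 − 0.537×(-51.8) = 10.350
f_B = 10.350 / 28.5 = 0.3632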